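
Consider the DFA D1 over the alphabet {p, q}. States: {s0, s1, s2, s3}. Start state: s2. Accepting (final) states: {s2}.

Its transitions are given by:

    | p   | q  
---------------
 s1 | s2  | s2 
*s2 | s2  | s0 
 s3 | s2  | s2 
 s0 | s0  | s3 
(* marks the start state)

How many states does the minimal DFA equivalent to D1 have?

Reachable states from the start: {s0,s2,s3}. Unreachable: {s1} — drop them.
Initial partition by acceptance: {s2} | {s0,s3}.
On input p, block {s0,s3} splits into {s0} and {s3}.
No further refinement is possible. Final partition (3 blocks): {s2} | {s0} | {s3}.

3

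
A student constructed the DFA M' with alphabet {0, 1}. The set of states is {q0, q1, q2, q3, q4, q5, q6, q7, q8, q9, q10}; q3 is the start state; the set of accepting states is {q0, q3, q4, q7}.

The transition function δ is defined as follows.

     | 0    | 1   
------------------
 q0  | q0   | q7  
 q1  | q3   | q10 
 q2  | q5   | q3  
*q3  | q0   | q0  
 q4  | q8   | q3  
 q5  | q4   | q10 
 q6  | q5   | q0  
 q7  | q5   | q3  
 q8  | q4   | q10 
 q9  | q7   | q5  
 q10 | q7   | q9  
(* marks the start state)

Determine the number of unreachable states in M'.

3

BFS from q3 reaches {q0, q3, q4, q5, q7, q8, q9, q10}; the 3 state(s) q1, q2, q6 are never visited.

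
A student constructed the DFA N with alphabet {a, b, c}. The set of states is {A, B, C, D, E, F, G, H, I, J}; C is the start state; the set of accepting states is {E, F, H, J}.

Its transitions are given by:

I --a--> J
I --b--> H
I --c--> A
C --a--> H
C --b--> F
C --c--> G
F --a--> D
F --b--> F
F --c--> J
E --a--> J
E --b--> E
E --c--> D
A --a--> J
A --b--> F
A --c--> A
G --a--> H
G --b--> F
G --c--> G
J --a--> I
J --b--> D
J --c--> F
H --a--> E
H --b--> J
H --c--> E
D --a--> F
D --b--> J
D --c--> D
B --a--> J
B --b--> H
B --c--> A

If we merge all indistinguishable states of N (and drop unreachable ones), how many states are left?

8

Reachable states from the start: {A,C,D,E,F,G,H,I,J}. Unreachable: {B} — drop them.
P0 = {E,F,H,J} | {A,C,D,G,I}.
Split {E,F,H,J} by δ(·,a) → {E,H} and {F,J}.
Split {E,H} by δ(·,a) → {E} and {H}.
On input a, block {A,C,D,G,I} splits into {A,D,I} and {C,G}.
Refine {A,D,I} on symbol b: members go to different blocks, giving {A,D} and {I}.
Refine {F,J} on symbol a: members go to different blocks, giving {F} and {J}.
On input a, block {A,D} splits into {A} and {D}.
No further refinement is possible. Final partition (8 blocks): {E} | {A} | {F} | {H} | {C,G} | {I} | {J} | {D}.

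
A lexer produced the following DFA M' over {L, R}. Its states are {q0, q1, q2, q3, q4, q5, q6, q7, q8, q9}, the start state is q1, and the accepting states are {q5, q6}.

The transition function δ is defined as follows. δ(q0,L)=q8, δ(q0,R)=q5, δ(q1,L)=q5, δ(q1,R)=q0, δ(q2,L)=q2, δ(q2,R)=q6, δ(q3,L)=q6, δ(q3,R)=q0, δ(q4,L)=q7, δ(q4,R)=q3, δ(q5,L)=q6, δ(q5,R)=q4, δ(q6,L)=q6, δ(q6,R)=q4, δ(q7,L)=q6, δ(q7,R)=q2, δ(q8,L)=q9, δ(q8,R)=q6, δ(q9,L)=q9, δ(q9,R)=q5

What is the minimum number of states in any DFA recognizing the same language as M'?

4

Start with accepting vs non-accepting: {q5,q6} | {q0,q1,q2,q3,q4,q7,q8,q9}.
Refine {q0,q1,q2,q3,q4,q7,q8,q9} on symbol L: members go to different blocks, giving {q0,q2,q4,q8,q9} and {q1,q3,q7}.
On input L, block {q0,q2,q4,q8,q9} splits into {q0,q2,q8,q9} and {q4}.
Stable partition: {q5,q6} | {q0,q2,q8,q9} | {q1,q3,q7} | {q4} — 4 equivalence classes.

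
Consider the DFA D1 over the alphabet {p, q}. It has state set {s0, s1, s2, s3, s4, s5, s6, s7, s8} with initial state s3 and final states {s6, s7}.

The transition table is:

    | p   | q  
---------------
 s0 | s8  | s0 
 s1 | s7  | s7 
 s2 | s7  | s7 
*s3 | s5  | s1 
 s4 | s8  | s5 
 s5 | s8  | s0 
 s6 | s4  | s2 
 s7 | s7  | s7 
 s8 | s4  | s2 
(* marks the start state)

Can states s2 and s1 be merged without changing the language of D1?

Yes

States {s6} cannot be reached from the start state, so discard them.
Initial partition by acceptance: {s7} | {s0,s1,s2,s3,s4,s5,s8}.
Split {s0,s1,s2,s3,s4,s5,s8} by δ(·,p) → {s0,s3,s4,s5,s8} and {s1,s2}.
Split {s0,s3,s4,s5,s8} by δ(·,q) → {s0,s4,s5} and {s3,s8}.
No further refinement is possible. Final partition (4 blocks): {s7} | {s0,s4,s5} | {s1,s2} | {s3,s8}.
s2 and s1 lie in the same block of the stable partition, so they are equivalent — no string distinguishes them.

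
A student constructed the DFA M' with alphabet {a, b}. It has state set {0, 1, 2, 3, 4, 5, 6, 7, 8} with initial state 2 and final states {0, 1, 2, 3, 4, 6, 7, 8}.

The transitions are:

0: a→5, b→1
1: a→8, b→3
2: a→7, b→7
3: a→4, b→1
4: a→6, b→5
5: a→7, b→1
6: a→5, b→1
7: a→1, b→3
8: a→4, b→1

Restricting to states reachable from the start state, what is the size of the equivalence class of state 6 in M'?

States {0} cannot be reached from the start state, so discard them.
Start with accepting vs non-accepting: {1,2,3,4,6,7,8} | {5}.
Refine {1,2,3,4,6,7,8} on symbol a: members go to different blocks, giving {1,2,3,4,7,8} and {6}.
Refine {1,2,3,4,7,8} on symbol a: members go to different blocks, giving {1,2,3,7,8} and {4}.
On input a, block {1,2,3,7,8} splits into {1,2,7} and {3,8}.
Split {1,2,7} by δ(·,a) → {2,7} and {1}.
Refine {2,7} on symbol a: members go to different blocks, giving {2} and {7}.
No further refinement is possible. Final partition (7 blocks): {2} | {5} | {6} | {4} | {3,8} | {1} | {7}.
The equivalence class containing 6 is {6}, of size 1.

1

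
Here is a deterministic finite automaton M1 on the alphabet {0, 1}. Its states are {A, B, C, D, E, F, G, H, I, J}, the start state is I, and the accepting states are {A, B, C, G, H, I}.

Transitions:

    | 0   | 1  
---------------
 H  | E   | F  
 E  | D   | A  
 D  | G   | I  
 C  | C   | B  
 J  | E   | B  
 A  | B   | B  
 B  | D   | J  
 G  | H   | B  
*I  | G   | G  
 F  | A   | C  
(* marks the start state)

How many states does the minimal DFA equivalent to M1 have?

Every state is reachable, so we keep all 10.
Initial partition by acceptance: {A,B,C,G,H,I} | {D,E,F,J}.
Split {A,B,C,G,H,I} by δ(·,0) → {A,C,G,I} and {B,H}.
On input 0, block {A,C,G,I} splits into {A,G} and {C,I}.
On input 0, block {D,E,F,J} splits into {D,F} and {E,J}.
Refine {B,H} on symbol 0: members go to different blocks, giving {B} and {H}.
On input 0, block {A,G} splits into {A} and {G}.
Split {D,F} by δ(·,0) → {D} and {F}.
On input 0, block {C,I} splits into {C} and {I}.
On input 0, block {E,J} splits into {E} and {J}.
No further refinement is possible. Final partition (10 blocks): {A} | {D} | {B} | {C} | {E} | {H} | {G} | {F} | {I} | {J}.

10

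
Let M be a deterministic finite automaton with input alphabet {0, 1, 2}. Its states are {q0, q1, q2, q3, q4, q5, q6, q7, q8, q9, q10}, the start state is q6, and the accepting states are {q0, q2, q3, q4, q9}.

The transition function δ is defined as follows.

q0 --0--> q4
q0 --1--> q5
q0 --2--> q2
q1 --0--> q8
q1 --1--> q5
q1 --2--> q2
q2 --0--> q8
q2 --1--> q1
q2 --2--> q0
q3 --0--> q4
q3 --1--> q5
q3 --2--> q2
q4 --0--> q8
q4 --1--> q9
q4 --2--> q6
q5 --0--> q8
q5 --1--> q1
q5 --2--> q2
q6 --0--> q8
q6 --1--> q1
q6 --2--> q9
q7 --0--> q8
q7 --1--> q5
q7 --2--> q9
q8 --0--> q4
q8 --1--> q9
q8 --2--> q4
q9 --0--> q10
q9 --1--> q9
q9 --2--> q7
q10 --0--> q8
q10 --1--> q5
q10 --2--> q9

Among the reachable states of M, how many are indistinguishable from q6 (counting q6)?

States {q3} cannot be reached from the start state, so discard them.
Start with accepting vs non-accepting: {q0,q2,q4,q9} | {q1,q5,q6,q7,q8,q10}.
Split {q0,q2,q4,q9} by δ(·,0) → {q2,q4,q9} and {q0}.
Split {q2,q4,q9} by δ(·,1) → {q4,q9} and {q2}.
Refine {q1,q5,q6,q7,q8,q10} on symbol 0: members go to different blocks, giving {q1,q5,q6,q7,q10} and {q8}.
Split {q4,q9} by δ(·,0) → {q4} and {q9}.
On input 2, block {q1,q5,q6,q7,q10} splits into {q6,q7,q10} and {q1,q5}.
No further refinement is possible. Final partition (7 blocks): {q4} | {q6,q7,q10} | {q0} | {q2} | {q8} | {q9} | {q1,q5}.
The equivalence class containing q6 is {q6,q7,q10}, of size 3.

3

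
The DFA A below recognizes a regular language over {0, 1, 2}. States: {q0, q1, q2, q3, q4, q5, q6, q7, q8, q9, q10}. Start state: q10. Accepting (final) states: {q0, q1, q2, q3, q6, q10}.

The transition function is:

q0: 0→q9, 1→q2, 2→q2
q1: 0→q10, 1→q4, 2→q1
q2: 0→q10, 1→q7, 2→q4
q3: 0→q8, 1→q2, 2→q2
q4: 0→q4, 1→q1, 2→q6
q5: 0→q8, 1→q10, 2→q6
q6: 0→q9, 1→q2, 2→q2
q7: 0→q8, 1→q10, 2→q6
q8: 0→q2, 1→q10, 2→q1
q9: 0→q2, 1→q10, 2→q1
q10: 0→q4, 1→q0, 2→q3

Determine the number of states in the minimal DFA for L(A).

7

States {q5} cannot be reached from the start state, so discard them.
Initial partition by acceptance: {q0,q1,q2,q3,q6,q10} | {q4,q7,q8,q9}.
Split {q0,q1,q2,q3,q6,q10} by δ(·,0) → {q0,q3,q6,q10} and {q1,q2}.
Refine {q0,q3,q6,q10} on symbol 1: members go to different blocks, giving {q0,q3,q6} and {q10}.
On input 0, block {q4,q7,q8,q9} splits into {q4,q7} and {q8,q9}.
Refine {q4,q7} on symbol 0: members go to different blocks, giving {q4} and {q7}.
Split {q1,q2} by δ(·,1) → {q1} and {q2}.
The partition is now stable with 7 blocks: {q0,q3,q6} | {q4} | {q1} | {q10} | {q8,q9} | {q7} | {q2}.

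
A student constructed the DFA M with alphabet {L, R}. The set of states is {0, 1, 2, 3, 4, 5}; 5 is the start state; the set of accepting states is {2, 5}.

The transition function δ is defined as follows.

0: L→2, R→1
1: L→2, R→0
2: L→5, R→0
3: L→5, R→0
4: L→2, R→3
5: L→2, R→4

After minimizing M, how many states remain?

2

Every state is reachable, so we keep all 6.
P0 = {2,5} | {0,1,3,4}.
No further refinement is possible. Final partition (2 blocks): {2,5} | {0,1,3,4}.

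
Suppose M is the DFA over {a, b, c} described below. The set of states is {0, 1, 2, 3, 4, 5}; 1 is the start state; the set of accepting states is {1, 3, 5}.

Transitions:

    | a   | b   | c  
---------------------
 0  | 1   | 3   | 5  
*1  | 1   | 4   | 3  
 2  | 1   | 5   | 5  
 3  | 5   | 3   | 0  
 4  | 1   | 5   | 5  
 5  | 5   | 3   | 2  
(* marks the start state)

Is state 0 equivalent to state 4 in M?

Yes

Every state is reachable, so we keep all 6.
Start with accepting vs non-accepting: {1,3,5} | {0,2,4}.
Split {1,3,5} by δ(·,b) → {3,5} and {1}.
No further refinement is possible. Final partition (3 blocks): {3,5} | {0,2,4} | {1}.
0 and 4 lie in the same block of the stable partition, so they are equivalent — no string distinguishes them.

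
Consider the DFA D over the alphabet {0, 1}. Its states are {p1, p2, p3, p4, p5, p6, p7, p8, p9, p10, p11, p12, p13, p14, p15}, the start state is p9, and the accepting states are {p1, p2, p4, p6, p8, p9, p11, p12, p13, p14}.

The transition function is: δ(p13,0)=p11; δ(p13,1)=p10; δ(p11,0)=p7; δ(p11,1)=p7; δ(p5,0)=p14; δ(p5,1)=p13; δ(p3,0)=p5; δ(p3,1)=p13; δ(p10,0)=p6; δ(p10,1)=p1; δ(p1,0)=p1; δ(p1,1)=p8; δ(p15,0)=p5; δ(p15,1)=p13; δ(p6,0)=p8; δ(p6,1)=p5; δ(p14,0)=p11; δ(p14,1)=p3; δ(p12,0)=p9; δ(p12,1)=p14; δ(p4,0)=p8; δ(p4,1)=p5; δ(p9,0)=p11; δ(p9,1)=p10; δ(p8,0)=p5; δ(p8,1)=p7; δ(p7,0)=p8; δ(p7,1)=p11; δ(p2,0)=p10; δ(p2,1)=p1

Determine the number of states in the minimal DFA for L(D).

States {p2,p4,p12,p15} cannot be reached from the start state, so discard them.
Start with accepting vs non-accepting: {p1,p6,p8,p9,p11,p13,p14} | {p3,p5,p7,p10}.
Split {p1,p6,p8,p9,p11,p13,p14} by δ(·,0) → {p1,p6,p9,p13,p14} and {p8,p11}.
On input 0, block {p1,p6,p9,p13,p14} splits into {p6,p9,p13,p14} and {p1}.
Refine {p3,p5,p7,p10} on symbol 0: members go to different blocks, giving {p5,p10} and {p3} and {p7}.
On input 1, block {p6,p9,p13,p14} splits into {p6,p9,p13} and {p14}.
Split {p5,p10} by δ(·,0) → {p5} and {p10}.
On input 1, block {p6,p9,p13} splits into {p9,p13} and {p6}.
Refine {p8,p11} on symbol 0: members go to different blocks, giving {p8} and {p11}.
Stable partition: {p9,p13} | {p5} | {p8} | {p1} | {p3} | {p7} | {p14} | {p10} | {p6} | {p11} — 10 equivalence classes.

10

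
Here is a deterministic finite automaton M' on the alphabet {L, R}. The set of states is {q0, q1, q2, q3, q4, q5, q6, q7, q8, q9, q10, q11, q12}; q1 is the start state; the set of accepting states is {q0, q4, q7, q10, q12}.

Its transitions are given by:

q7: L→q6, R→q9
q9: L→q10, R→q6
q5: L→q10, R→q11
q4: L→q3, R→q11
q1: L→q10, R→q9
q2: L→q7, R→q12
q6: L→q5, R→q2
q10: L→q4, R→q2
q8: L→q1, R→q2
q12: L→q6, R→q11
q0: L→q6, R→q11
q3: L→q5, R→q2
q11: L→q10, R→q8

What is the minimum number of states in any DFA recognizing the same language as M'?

First remove the unreachable states {q0}; 12 states remain.
P0 = {q4,q7,q10,q12} | {q1,q2,q3,q5,q6,q8,q9,q11}.
On input L, block {q4,q7,q10,q12} splits into {q4,q7,q12} and {q10}.
Split {q1,q2,q3,q5,q6,q8,q9,q11} by δ(·,L) → {q1,q5,q9,q11} and {q3,q6,q8} and {q2}.
Refine {q1,q5,q9,q11} on symbol R: members go to different blocks, giving {q1,q5} and {q9,q11}.
No further refinement is possible. Final partition (6 blocks): {q4,q7,q12} | {q1,q5} | {q10} | {q3,q6,q8} | {q2} | {q9,q11}.

6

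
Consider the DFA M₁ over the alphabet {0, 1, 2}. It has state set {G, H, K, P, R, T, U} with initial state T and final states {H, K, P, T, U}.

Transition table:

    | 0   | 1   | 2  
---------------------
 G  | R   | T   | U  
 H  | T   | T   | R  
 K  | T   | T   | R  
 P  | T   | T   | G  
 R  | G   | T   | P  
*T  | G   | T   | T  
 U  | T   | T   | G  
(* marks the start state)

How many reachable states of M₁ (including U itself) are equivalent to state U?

2

First remove the unreachable states {H,K}; 5 states remain.
Start with accepting vs non-accepting: {P,T,U} | {G,R}.
Split {P,T,U} by δ(·,0) → {P,U} and {T}.
Stable partition: {P,U} | {G,R} | {T} — 3 equivalence classes.
State U belongs to the block {P,U}, which has 2 states.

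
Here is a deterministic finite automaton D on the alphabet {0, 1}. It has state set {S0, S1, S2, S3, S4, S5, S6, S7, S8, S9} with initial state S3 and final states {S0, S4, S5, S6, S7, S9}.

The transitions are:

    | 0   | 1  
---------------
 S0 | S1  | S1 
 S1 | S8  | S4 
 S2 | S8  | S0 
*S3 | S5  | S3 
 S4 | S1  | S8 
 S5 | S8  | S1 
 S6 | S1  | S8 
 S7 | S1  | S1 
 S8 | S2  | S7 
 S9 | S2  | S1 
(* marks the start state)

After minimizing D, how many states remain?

3

Reachable states from the start: {S0,S1,S2,S3,S4,S5,S7,S8}. Unreachable: {S6,S9} — drop them.
Initial partition by acceptance: {S0,S4,S5,S7} | {S1,S2,S3,S8}.
Split {S1,S2,S3,S8} by δ(·,0) → {S1,S2,S8} and {S3}.
No further refinement is possible. Final partition (3 blocks): {S0,S4,S5,S7} | {S1,S2,S8} | {S3}.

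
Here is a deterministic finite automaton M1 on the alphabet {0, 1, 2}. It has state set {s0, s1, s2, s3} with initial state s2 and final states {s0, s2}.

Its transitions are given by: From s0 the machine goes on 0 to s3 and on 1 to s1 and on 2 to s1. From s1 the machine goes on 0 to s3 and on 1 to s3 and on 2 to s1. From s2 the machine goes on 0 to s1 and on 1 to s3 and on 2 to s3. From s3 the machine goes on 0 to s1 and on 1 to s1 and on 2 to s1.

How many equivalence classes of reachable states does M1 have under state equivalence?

2

Reachable states from the start: {s1,s2,s3}. Unreachable: {s0} — drop them.
P0 = {s2} | {s1,s3}.
No further refinement is possible. Final partition (2 blocks): {s2} | {s1,s3}.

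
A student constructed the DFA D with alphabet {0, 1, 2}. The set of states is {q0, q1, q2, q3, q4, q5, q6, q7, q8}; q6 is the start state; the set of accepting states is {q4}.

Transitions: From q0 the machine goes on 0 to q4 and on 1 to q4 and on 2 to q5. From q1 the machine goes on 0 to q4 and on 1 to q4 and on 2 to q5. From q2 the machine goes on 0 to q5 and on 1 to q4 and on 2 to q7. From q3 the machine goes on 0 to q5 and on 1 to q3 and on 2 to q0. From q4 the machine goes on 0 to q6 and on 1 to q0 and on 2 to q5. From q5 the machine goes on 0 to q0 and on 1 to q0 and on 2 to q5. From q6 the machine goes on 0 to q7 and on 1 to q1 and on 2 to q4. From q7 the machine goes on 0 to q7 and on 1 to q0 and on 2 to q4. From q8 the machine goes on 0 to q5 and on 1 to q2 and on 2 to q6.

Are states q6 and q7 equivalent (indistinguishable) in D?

First remove the unreachable states {q2,q3,q8}; 6 states remain.
P0 = {q4} | {q0,q1,q5,q6,q7}.
Refine {q0,q1,q5,q6,q7} on symbol 0: members go to different blocks, giving {q5,q6,q7} and {q0,q1}.
Refine {q5,q6,q7} on symbol 0: members go to different blocks, giving {q6,q7} and {q5}.
No further refinement is possible. Final partition (4 blocks): {q4} | {q6,q7} | {q0,q1} | {q5}.
q6 and q7 lie in the same block of the stable partition, so they are equivalent — no string distinguishes them.

Yes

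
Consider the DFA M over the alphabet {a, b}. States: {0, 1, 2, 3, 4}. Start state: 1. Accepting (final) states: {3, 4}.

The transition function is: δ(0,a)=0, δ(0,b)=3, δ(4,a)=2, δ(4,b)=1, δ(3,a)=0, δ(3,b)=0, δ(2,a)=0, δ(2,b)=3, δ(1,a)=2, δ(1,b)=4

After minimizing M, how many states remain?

2

Every state is reachable, so we keep all 5.
Initial partition by acceptance: {3,4} | {0,1,2}.
The partition is now stable with 2 blocks: {3,4} | {0,1,2}.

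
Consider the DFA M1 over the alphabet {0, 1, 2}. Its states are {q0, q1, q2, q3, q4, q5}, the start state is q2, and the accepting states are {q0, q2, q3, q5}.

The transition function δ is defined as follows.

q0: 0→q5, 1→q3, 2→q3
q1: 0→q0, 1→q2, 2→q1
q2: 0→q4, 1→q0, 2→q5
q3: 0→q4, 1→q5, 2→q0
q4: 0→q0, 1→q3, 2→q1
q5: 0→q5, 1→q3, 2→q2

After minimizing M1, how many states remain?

3

Initial partition by acceptance: {q0,q2,q3,q5} | {q1,q4}.
On input 0, block {q0,q2,q3,q5} splits into {q0,q5} and {q2,q3}.
No further refinement is possible. Final partition (3 blocks): {q0,q5} | {q1,q4} | {q2,q3}.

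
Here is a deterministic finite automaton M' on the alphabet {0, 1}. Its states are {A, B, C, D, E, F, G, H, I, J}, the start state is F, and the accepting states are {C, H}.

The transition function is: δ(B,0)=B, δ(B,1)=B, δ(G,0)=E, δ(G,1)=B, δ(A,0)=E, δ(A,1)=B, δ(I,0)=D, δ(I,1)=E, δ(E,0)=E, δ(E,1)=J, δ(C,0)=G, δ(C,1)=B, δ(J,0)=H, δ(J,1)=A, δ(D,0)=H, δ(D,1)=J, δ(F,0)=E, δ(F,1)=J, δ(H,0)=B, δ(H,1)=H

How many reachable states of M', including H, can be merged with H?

Reachable states from the start: {A,B,E,F,H,J}. Unreachable: {C,D,G,I} — drop them.
P0 = {H} | {A,B,E,F,J}.
Refine {A,B,E,F,J} on symbol 0: members go to different blocks, giving {A,B,E,F} and {J}.
On input 1, block {A,B,E,F} splits into {A,B} and {E,F}.
Split {A,B} by δ(·,0) → {A} and {B}.
No further refinement is possible. Final partition (5 blocks): {H} | {A} | {J} | {E,F} | {B}.
State H belongs to the block {H}, which has 1 states.

1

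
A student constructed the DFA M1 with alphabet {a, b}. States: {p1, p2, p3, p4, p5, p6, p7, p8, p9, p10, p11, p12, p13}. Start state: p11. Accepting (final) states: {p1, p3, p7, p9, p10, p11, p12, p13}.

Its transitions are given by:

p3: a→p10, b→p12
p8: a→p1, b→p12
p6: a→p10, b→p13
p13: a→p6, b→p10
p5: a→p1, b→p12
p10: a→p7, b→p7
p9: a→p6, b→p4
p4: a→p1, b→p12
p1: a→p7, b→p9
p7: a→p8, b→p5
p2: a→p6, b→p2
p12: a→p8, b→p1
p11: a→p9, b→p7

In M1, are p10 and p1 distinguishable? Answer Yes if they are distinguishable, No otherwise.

No

First remove the unreachable states {p2,p3}; 11 states remain.
Start with accepting vs non-accepting: {p1,p7,p9,p10,p11,p12,p13} | {p4,p5,p6,p8}.
Refine {p1,p7,p9,p10,p11,p12,p13} on symbol a: members go to different blocks, giving {p7,p9,p12,p13} and {p1,p10,p11}.
On input b, block {p7,p9,p12,p13} splits into {p7,p9} and {p12,p13}.
No further refinement is possible. Final partition (4 blocks): {p7,p9} | {p4,p5,p6,p8} | {p1,p10,p11} | {p12,p13}.
p10 and p1 lie in the same block of the stable partition, so they are equivalent — no string distinguishes them.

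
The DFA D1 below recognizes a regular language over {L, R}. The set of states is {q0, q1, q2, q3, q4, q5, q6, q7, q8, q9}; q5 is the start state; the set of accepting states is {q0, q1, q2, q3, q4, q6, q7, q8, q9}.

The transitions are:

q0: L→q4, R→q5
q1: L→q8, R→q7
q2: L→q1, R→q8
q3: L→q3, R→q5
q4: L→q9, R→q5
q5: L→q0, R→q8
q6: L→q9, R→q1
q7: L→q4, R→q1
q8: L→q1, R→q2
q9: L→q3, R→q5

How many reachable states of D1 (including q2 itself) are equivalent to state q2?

2

First remove the unreachable states {q6}; 9 states remain.
P0 = {q0,q1,q2,q3,q4,q7,q8,q9} | {q5}.
On input R, block {q0,q1,q2,q3,q4,q7,q8,q9} splits into {q0,q3,q4,q9} and {q1,q2,q7,q8}.
On input L, block {q1,q2,q7,q8} splits into {q1,q2,q8} and {q7}.
On input R, block {q1,q2,q8} splits into {q2,q8} and {q1}.
No further refinement is possible. Final partition (5 blocks): {q0,q3,q4,q9} | {q5} | {q2,q8} | {q7} | {q1}.
State q2 belongs to the block {q2,q8}, which has 2 states.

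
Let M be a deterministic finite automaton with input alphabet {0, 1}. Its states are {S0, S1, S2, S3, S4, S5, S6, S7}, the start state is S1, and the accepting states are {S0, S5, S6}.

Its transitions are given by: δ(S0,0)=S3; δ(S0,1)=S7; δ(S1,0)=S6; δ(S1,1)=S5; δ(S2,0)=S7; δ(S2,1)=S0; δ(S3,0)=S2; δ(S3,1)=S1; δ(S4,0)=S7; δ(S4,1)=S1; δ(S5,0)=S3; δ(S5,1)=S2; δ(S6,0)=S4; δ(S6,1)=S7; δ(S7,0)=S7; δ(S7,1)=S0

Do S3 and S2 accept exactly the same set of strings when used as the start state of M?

No

All states are reachable from the start state.
P0 = {S0,S5,S6} | {S1,S2,S3,S4,S7}.
Refine {S1,S2,S3,S4,S7} on symbol 0: members go to different blocks, giving {S2,S3,S4,S7} and {S1}.
On input 1, block {S2,S3,S4,S7} splits into {S2,S7} and {S3,S4}.
No further refinement is possible. Final partition (4 blocks): {S0,S5,S6} | {S2,S7} | {S1} | {S3,S4}.
S3 and S2 end up in different blocks, so they are distinguishable. For instance, the string '1' is accepted from only S2.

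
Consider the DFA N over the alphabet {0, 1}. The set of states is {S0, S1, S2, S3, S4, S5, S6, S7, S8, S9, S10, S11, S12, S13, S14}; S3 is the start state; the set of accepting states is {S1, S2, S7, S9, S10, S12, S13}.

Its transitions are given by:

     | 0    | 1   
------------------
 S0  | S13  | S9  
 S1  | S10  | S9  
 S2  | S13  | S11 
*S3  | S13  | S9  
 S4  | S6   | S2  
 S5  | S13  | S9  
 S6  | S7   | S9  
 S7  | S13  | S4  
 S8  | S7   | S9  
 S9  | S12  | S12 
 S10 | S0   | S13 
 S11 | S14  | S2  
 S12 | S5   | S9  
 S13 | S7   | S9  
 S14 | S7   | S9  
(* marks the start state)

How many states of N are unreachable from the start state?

4

Starting at S3 and following transitions, the reachable set is {S2, S3, S4, S5, S6, S7, S9, S11, S12, S13, S14}. That leaves S0, S1, S8, S10 unreachable — 4 in total.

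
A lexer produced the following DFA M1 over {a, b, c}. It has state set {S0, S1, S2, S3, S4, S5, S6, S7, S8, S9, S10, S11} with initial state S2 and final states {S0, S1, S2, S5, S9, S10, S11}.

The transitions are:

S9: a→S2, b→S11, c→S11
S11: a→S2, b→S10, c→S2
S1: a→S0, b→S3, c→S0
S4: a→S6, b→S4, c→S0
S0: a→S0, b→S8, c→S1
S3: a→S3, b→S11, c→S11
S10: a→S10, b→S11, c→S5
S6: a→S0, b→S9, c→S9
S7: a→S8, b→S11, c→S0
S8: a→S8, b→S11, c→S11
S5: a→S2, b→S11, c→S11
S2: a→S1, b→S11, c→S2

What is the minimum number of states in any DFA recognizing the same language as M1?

First remove the unreachable states {S4,S6,S7,S9}; 8 states remain.
P0 = {S0,S1,S2,S5,S10,S11} | {S3,S8}.
On input b, block {S0,S1,S2,S5,S10,S11} splits into {S2,S5,S10,S11} and {S0,S1}.
Split {S2,S5,S10,S11} by δ(·,a) → {S5,S10,S11} and {S2}.
Refine {S5,S10,S11} on symbol a: members go to different blocks, giving {S5,S11} and {S10}.
Refine {S5,S11} on symbol b: members go to different blocks, giving {S5} and {S11}.
No further refinement is possible. Final partition (6 blocks): {S5} | {S3,S8} | {S0,S1} | {S2} | {S10} | {S11}.

6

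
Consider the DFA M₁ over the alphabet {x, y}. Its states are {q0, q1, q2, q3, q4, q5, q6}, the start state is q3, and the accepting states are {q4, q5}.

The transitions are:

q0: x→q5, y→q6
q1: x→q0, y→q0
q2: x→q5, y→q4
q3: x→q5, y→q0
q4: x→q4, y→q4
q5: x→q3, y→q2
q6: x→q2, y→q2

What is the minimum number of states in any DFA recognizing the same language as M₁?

First remove the unreachable states {q1}; 6 states remain.
Start with accepting vs non-accepting: {q4,q5} | {q0,q2,q3,q6}.
Refine {q4,q5} on symbol x: members go to different blocks, giving {q4} and {q5}.
On input x, block {q0,q2,q3,q6} splits into {q0,q2,q3} and {q6}.
Split {q0,q2,q3} by δ(·,y) → {q0} and {q2} and {q3}.
The partition is now stable with 6 blocks: {q4} | {q0} | {q5} | {q6} | {q2} | {q3}.

6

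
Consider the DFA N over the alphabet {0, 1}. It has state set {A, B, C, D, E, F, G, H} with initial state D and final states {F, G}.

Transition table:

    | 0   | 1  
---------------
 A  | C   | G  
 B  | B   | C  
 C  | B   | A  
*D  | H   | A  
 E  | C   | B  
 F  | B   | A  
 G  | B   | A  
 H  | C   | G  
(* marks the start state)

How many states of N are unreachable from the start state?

BFS from D reaches {A, B, C, D, G, H}; the 2 state(s) E, F are never visited.

2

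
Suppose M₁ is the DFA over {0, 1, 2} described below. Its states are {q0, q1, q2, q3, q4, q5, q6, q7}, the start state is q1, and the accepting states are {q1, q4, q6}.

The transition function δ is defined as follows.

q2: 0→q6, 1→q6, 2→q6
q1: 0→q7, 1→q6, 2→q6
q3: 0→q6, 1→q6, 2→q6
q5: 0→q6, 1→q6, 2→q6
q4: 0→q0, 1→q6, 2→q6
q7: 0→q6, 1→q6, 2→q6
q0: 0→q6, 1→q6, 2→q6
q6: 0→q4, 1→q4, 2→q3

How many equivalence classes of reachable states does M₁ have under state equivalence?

3

Reachable states from the start: {q0,q1,q3,q4,q6,q7}. Unreachable: {q2,q5} — drop them.
P0 = {q1,q4,q6} | {q0,q3,q7}.
Split {q1,q4,q6} by δ(·,0) → {q1,q4} and {q6}.
The partition is now stable with 3 blocks: {q1,q4} | {q0,q3,q7} | {q6}.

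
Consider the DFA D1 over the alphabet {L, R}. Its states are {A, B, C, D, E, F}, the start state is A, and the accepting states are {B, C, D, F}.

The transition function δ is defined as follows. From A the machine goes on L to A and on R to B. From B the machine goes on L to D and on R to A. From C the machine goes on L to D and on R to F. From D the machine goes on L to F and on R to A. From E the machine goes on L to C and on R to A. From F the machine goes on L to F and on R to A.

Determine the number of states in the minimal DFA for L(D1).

Reachable states from the start: {A,B,D,F}. Unreachable: {C,E} — drop them.
P0 = {B,D,F} | {A}.
Stable partition: {B,D,F} | {A} — 2 equivalence classes.

2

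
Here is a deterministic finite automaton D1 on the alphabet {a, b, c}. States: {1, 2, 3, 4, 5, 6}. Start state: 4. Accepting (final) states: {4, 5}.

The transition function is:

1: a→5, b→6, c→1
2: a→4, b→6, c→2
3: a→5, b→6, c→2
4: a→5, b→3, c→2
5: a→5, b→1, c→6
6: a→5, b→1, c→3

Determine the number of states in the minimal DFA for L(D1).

Start with accepting vs non-accepting: {4,5} | {1,2,3,6}.
No further refinement is possible. Final partition (2 blocks): {4,5} | {1,2,3,6}.

2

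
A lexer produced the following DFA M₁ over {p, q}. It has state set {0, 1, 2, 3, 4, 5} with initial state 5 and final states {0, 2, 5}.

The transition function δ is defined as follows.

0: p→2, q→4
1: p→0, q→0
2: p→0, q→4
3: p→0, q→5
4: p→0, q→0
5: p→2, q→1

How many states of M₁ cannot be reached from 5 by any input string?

1

No path from 5 leads to 3; the other 5 states are all reachable.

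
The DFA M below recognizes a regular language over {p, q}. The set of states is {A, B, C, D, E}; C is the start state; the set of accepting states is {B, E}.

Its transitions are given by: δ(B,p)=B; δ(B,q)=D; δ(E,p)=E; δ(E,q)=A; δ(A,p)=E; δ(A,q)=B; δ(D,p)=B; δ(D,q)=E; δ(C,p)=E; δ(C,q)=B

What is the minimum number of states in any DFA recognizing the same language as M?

Start with accepting vs non-accepting: {B,E} | {A,C,D}.
No further refinement is possible. Final partition (2 blocks): {B,E} | {A,C,D}.

2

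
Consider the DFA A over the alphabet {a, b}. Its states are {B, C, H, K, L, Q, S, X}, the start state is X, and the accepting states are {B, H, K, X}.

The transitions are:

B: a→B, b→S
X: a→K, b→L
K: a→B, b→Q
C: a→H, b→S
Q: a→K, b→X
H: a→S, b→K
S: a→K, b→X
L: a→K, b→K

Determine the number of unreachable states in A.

2

No path from X leads to C, H; the other 6 states are all reachable.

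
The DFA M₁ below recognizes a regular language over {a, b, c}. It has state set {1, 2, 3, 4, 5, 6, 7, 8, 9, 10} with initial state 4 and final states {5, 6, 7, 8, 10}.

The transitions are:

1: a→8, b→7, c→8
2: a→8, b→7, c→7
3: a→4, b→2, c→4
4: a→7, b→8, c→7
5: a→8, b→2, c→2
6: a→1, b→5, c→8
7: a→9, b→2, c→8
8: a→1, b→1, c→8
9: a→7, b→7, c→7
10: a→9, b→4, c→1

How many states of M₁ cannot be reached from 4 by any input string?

BFS from 4 reaches {1, 2, 4, 7, 8, 9}; the 4 state(s) 3, 5, 6, 10 are never visited.

4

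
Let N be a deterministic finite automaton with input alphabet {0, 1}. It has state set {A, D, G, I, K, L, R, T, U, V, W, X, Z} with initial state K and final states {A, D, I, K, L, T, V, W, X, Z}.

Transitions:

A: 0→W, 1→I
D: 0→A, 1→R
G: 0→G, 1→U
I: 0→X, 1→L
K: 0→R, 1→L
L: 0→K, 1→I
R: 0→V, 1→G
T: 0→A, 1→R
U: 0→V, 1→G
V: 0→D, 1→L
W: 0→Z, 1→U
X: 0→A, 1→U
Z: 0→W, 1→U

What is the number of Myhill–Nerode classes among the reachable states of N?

8

First remove the unreachable states {T}; 12 states remain.
P0 = {A,D,I,K,L,V,W,X,Z} | {G,R,U}.
Refine {A,D,I,K,L,V,W,X,Z} on symbol 0: members go to different blocks, giving {A,D,I,L,V,W,X,Z} and {K}.
Split {A,D,I,L,V,W,X,Z} by δ(·,0) → {A,D,I,V,W,X,Z} and {L}.
On input 1, block {A,D,I,V,W,X,Z} splits into {D,W,X,Z} and {I,V} and {A}.
On input 0, block {D,W,X,Z} splits into {W,Z} and {D,X}.
Refine {G,R,U} on symbol 0: members go to different blocks, giving {R,U} and {G}.
No further refinement is possible. Final partition (8 blocks): {W,Z} | {R,U} | {K} | {L} | {I,V} | {A} | {D,X} | {G}.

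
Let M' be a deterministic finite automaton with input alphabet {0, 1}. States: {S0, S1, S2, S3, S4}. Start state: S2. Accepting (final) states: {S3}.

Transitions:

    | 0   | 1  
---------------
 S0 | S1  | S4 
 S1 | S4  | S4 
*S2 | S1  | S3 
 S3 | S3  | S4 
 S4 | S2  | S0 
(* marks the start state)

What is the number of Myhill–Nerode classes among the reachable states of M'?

Start with accepting vs non-accepting: {S3} | {S0,S1,S2,S4}.
Refine {S0,S1,S2,S4} on symbol 1: members go to different blocks, giving {S0,S1,S4} and {S2}.
On input 0, block {S0,S1,S4} splits into {S0,S1} and {S4}.
On input 0, block {S0,S1} splits into {S0} and {S1}.
Stable partition: {S3} | {S0} | {S2} | {S4} | {S1} — 5 equivalence classes.

5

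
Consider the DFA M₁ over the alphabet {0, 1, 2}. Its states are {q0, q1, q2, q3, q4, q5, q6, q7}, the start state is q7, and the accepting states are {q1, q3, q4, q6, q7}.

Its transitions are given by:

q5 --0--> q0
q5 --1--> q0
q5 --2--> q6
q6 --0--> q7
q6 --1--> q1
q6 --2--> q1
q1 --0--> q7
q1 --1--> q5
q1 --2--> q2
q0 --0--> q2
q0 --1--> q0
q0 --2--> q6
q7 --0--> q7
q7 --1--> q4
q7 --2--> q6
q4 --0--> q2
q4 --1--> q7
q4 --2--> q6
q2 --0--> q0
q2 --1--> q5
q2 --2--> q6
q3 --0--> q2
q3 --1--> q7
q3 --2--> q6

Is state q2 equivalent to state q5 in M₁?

Yes

Reachable states from the start: {q0,q1,q2,q4,q5,q6,q7}. Unreachable: {q3} — drop them.
Start with accepting vs non-accepting: {q1,q4,q6,q7} | {q0,q2,q5}.
On input 0, block {q1,q4,q6,q7} splits into {q1,q6,q7} and {q4}.
On input 1, block {q1,q6,q7} splits into {q1} and {q6} and {q7}.
No further refinement is possible. Final partition (5 blocks): {q1} | {q0,q2,q5} | {q4} | {q6} | {q7}.
q2 and q5 lie in the same block of the stable partition, so they are equivalent — no string distinguishes them.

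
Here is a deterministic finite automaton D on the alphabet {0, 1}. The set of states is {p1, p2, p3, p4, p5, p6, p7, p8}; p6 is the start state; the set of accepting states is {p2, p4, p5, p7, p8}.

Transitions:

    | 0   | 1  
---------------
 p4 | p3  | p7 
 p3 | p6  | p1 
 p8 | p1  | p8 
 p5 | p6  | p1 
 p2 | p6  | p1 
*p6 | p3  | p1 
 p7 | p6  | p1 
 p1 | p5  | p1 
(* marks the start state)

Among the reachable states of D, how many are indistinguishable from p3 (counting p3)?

2

First remove the unreachable states {p2,p4,p7,p8}; 4 states remain.
Start with accepting vs non-accepting: {p5} | {p1,p3,p6}.
Refine {p1,p3,p6} on symbol 0: members go to different blocks, giving {p3,p6} and {p1}.
The partition is now stable with 3 blocks: {p5} | {p3,p6} | {p1}.
State p3 belongs to the block {p3,p6}, which has 2 states.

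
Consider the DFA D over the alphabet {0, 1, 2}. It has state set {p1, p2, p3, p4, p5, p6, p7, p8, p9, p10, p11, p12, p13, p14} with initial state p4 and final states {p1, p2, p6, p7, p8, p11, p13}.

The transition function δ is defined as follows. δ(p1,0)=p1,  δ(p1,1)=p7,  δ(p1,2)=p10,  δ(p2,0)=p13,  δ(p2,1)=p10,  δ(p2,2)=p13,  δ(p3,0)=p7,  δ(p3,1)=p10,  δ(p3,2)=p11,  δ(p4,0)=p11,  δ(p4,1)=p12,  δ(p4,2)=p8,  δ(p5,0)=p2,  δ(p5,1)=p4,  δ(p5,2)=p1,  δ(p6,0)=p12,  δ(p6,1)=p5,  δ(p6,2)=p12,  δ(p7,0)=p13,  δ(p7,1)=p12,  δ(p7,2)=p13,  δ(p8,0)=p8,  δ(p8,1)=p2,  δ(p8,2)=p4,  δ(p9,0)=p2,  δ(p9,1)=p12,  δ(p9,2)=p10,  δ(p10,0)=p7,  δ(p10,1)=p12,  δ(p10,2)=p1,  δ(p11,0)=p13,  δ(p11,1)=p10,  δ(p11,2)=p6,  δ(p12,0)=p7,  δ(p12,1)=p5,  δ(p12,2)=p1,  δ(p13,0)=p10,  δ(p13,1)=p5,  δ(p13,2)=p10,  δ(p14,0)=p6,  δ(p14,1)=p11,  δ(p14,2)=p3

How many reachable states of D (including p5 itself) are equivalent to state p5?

States {p3,p9,p14} cannot be reached from the start state, so discard them.
P0 = {p1,p2,p6,p7,p8,p11,p13} | {p4,p5,p10,p12}.
On input 0, block {p1,p2,p6,p7,p8,p11,p13} splits into {p1,p2,p7,p8,p11} and {p6,p13}.
Refine {p1,p2,p7,p8,p11} on symbol 0: members go to different blocks, giving {p2,p7,p11} and {p1,p8}.
Stable partition: {p2,p7,p11} | {p4,p5,p10,p12} | {p6,p13} | {p1,p8} — 4 equivalence classes.
The equivalence class containing p5 is {p4,p5,p10,p12}, of size 4.

4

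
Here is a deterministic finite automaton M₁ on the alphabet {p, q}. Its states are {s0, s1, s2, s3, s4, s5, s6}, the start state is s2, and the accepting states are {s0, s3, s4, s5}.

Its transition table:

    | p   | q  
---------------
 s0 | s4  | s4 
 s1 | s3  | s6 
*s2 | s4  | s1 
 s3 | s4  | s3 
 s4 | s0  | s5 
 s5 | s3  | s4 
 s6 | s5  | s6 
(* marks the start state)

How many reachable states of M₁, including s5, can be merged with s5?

4

P0 = {s0,s3,s4,s5} | {s1,s2,s6}.
No further refinement is possible. Final partition (2 blocks): {s0,s3,s4,s5} | {s1,s2,s6}.
The equivalence class containing s5 is {s0,s3,s4,s5}, of size 4.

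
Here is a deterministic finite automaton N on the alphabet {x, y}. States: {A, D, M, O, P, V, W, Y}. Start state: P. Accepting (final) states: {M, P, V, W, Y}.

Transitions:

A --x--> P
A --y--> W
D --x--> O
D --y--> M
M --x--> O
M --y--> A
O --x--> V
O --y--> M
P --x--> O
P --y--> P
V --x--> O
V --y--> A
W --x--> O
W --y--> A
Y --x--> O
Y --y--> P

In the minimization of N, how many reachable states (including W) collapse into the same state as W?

States {D,Y} cannot be reached from the start state, so discard them.
Start with accepting vs non-accepting: {M,P,V,W} | {A,O}.
On input y, block {M,P,V,W} splits into {M,V,W} and {P}.
On input x, block {A,O} splits into {A} and {O}.
No further refinement is possible. Final partition (4 blocks): {M,V,W} | {A} | {P} | {O}.
The equivalence class containing W is {M,V,W}, of size 3.

3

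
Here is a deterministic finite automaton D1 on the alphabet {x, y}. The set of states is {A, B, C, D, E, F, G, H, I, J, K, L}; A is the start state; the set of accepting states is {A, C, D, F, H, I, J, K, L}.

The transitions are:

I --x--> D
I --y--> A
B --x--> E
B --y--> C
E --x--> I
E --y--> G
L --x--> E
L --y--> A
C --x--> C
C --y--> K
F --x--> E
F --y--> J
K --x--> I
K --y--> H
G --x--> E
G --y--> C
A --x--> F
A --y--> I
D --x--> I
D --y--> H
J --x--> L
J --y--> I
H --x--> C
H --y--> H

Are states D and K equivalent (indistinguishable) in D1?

States {B} cannot be reached from the start state, so discard them.
P0 = {A,C,D,F,H,I,J,K,L} | {E,G}.
On input x, block {A,C,D,F,H,I,J,K,L} splits into {A,C,D,H,I,J,K} and {F,L}.
On input x, block {A,C,D,H,I,J,K} splits into {C,D,H,I,K} and {A,J}.
On input y, block {C,D,H,I,K} splits into {C,D,H,K} and {I}.
Refine {C,D,H,K} on symbol x: members go to different blocks, giving {C,H} and {D,K}.
Refine {C,H} on symbol y: members go to different blocks, giving {C} and {H}.
On input x, block {E,G} splits into {E} and {G}.
Stable partition: {C} | {E} | {F,L} | {A,J} | {I} | {D,K} | {H} | {G} — 8 equivalence classes.
D and K lie in the same block of the stable partition, so they are equivalent — no string distinguishes them.

Yes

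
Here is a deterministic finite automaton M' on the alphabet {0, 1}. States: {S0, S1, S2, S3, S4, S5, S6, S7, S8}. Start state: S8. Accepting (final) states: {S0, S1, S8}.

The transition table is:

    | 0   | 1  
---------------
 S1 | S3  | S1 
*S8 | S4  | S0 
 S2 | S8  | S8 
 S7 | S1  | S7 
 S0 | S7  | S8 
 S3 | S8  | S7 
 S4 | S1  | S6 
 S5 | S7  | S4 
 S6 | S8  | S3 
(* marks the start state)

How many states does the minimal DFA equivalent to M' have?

2

First remove the unreachable states {S2,S5}; 7 states remain.
Initial partition by acceptance: {S0,S1,S8} | {S3,S4,S6,S7}.
The partition is now stable with 2 blocks: {S0,S1,S8} | {S3,S4,S6,S7}.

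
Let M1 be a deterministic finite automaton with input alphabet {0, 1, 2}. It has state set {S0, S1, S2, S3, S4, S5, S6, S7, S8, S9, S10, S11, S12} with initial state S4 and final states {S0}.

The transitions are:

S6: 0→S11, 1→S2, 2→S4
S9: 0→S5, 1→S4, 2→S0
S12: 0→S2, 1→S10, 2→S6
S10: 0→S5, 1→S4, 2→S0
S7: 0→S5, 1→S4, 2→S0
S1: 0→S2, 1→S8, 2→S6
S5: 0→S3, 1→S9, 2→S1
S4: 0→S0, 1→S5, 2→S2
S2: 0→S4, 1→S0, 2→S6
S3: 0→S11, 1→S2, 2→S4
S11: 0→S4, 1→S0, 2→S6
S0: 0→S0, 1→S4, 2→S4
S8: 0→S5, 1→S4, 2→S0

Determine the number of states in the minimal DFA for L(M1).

7

First remove the unreachable states {S7,S10,S12}; 10 states remain.
P0 = {S0} | {S1,S2,S3,S4,S5,S6,S8,S9,S11}.
Split {S1,S2,S3,S4,S5,S6,S8,S9,S11} by δ(·,0) → {S1,S2,S3,S5,S6,S8,S9,S11} and {S4}.
On input 0, block {S1,S2,S3,S5,S6,S8,S9,S11} splits into {S1,S3,S5,S6,S8,S9} and {S2,S11}.
On input 0, block {S1,S3,S5,S6,S8,S9} splits into {S1,S3,S6} and {S5,S8,S9}.
Split {S1,S3,S6} by δ(·,1) → {S3,S6} and {S1}.
Split {S5,S8,S9} by δ(·,0) → {S8,S9} and {S5}.
The partition is now stable with 7 blocks: {S0} | {S3,S6} | {S4} | {S2,S11} | {S8,S9} | {S1} | {S5}.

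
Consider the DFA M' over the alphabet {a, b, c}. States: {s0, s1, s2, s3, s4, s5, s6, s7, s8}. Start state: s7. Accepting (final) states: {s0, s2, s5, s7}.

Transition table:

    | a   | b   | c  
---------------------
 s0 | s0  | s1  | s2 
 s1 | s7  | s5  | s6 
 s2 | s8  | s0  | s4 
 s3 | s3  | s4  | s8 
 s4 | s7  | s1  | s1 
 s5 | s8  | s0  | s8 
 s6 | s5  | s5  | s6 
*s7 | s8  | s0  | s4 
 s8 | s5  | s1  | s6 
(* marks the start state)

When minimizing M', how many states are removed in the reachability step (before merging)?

1

No path from s7 leads to s3; the other 8 states are all reachable.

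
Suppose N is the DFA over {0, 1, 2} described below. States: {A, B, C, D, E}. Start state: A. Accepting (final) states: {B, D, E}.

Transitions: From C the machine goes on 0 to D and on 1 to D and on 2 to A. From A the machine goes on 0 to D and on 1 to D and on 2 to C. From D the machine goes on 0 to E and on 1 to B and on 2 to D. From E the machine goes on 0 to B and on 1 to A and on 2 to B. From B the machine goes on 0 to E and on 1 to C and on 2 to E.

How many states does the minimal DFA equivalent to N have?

3

All states are reachable from the start state.
Start with accepting vs non-accepting: {B,D,E} | {A,C}.
Split {B,D,E} by δ(·,1) → {B,E} and {D}.
The partition is now stable with 3 blocks: {B,E} | {A,C} | {D}.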